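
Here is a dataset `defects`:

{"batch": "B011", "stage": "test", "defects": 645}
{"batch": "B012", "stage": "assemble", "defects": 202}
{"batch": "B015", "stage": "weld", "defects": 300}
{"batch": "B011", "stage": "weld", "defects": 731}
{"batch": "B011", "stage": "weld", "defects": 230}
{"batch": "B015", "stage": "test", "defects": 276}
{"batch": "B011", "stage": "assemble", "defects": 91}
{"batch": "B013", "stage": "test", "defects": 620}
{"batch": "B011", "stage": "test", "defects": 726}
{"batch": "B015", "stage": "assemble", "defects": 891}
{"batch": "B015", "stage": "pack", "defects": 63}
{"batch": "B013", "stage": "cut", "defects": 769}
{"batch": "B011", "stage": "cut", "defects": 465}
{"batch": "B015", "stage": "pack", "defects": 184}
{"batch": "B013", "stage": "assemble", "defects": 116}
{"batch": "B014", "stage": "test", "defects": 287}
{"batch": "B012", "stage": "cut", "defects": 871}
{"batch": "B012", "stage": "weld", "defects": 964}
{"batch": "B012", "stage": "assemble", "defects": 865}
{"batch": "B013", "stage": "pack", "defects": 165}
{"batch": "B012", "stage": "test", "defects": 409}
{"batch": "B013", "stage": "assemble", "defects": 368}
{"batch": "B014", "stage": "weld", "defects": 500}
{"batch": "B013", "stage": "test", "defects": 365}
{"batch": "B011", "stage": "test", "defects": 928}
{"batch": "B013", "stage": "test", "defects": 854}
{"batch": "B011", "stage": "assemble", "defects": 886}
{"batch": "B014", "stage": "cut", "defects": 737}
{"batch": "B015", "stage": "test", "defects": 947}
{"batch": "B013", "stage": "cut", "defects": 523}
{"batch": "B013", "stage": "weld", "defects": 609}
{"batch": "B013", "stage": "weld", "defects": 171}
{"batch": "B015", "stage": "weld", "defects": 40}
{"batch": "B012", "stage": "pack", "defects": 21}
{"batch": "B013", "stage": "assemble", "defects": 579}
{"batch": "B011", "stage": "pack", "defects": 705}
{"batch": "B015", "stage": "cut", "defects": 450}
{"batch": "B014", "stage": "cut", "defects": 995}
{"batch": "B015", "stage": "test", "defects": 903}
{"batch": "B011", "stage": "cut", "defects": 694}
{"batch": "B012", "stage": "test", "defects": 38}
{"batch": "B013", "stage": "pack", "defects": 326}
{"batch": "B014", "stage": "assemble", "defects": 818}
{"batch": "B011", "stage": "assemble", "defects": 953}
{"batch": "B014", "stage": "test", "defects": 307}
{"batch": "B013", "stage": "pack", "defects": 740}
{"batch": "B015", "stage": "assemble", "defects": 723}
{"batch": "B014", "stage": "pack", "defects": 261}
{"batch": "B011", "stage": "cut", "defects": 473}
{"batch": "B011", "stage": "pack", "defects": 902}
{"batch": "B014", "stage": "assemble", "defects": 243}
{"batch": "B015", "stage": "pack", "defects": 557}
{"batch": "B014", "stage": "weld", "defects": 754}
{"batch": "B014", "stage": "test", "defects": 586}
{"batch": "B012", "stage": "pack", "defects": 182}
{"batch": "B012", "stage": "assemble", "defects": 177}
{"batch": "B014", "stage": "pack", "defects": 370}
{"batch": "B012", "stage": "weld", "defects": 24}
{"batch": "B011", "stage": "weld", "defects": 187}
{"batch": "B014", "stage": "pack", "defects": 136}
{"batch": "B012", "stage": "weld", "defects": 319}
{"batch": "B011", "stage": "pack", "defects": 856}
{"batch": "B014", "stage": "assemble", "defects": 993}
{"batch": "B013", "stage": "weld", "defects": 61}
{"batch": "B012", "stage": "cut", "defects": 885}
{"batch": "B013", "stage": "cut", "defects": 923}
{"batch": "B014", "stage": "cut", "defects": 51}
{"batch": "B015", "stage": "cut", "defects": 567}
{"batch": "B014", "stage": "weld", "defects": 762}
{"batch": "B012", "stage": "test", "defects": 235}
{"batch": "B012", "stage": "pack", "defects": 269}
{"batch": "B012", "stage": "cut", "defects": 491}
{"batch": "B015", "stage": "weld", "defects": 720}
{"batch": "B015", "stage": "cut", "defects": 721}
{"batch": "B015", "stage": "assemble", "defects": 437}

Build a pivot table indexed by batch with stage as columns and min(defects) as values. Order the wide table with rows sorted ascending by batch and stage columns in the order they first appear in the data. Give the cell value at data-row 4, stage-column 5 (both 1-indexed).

51

With rows sorted ascending by batch, row 4 is batch=B014. stage columns in first-appearance order: test, assemble, weld, pack, cut; column 5 is cut.
Long rows with batch=B014, stage=cut: min(737, 995, 51) = 51.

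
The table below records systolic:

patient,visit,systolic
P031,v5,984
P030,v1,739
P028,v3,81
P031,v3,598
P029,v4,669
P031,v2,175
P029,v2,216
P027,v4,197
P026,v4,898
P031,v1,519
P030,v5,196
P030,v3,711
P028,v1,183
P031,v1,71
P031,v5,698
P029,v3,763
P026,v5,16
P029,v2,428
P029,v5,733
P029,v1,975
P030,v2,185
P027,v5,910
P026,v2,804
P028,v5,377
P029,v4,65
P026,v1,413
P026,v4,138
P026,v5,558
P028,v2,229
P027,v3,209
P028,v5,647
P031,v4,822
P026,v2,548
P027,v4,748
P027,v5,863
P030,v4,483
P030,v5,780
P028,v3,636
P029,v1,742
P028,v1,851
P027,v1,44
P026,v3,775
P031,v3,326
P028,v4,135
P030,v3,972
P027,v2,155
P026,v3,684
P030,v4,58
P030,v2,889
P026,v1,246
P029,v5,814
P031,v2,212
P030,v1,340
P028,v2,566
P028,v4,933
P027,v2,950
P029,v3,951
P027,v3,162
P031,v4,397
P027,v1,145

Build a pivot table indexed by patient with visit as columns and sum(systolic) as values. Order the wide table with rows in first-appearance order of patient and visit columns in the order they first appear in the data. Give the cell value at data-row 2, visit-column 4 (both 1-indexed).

With rows in first-appearance order of patient, row 2 is patient=P030. visit columns in first-appearance order: v5, v1, v3, v4, v2; column 4 is v4.
Long rows with patient=P030, visit=v4: 483 + 58 = 541.

541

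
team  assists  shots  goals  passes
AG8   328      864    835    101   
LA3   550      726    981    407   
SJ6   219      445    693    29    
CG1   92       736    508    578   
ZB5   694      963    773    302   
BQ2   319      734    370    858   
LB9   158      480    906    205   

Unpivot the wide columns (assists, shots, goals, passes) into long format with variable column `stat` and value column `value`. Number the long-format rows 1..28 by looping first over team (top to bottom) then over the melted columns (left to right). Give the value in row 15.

28 rows total (7 × 4). Row 15: index ⌊(15-1)/4⌋ = 3 into team → CG1; (15-1) mod 4 = 2 into the melted columns → goals.
So row 15 is (CG1, goals, 508); value = 508.

508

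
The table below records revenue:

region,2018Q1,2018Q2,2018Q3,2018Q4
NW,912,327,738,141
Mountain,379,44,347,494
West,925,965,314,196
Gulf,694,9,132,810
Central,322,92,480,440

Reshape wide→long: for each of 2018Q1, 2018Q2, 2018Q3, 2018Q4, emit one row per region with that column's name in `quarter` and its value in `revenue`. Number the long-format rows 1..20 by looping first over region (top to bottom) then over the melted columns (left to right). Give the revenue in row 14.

20 rows total (5 × 4). Row 14: index ⌊(14-1)/4⌋ = 3 into region → Gulf; (14-1) mod 4 = 1 into the melted columns → 2018Q2.
So row 14 is (Gulf, 2018Q2, 9); revenue = 9.

9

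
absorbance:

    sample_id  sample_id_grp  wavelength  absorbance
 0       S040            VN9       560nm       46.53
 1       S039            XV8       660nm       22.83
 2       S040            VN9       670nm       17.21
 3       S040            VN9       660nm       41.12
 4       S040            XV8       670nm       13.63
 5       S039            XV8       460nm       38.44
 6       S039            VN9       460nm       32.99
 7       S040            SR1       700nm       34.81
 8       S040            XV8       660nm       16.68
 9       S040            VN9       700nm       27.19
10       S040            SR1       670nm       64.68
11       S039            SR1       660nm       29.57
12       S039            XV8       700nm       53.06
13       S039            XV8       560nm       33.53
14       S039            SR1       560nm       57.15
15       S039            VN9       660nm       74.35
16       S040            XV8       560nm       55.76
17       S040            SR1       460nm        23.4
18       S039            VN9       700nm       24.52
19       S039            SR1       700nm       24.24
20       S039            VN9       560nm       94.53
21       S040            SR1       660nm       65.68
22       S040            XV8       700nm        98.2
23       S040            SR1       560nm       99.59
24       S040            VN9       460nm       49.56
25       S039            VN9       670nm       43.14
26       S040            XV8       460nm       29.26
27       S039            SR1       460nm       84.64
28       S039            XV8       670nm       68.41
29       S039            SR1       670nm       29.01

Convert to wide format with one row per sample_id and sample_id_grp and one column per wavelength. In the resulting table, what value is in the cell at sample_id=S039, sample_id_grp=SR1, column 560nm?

57.15

Wide layout: rows indexed by sample_id and sample_id_grp, columns are the 5 distinct wavelength values (560nm, 660nm, 670nm, 460nm, 700nm).
Cell (sample_id=S039, sample_id_grp=SR1, wavelength=560nm) draws from the long row where sample_id=S039, sample_id_grp=SR1 and wavelength=560nm, which has absorbance=57.15.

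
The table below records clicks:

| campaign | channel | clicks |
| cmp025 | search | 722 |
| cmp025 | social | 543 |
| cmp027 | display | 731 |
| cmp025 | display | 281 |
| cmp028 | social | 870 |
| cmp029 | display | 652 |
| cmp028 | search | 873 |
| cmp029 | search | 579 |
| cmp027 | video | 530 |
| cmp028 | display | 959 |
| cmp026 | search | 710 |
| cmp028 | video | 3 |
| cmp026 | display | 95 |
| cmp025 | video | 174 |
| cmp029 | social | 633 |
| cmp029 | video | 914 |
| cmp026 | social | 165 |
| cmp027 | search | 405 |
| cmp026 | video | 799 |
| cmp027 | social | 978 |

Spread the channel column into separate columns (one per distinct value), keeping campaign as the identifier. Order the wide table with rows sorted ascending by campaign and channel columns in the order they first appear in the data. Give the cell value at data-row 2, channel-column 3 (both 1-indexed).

With rows sorted ascending by campaign, row 2 is campaign=cmp026. channel columns in first-appearance order: search, social, display, video; column 3 is display.
Long rows with campaign=cmp026, channel=display: clicks = 95.

95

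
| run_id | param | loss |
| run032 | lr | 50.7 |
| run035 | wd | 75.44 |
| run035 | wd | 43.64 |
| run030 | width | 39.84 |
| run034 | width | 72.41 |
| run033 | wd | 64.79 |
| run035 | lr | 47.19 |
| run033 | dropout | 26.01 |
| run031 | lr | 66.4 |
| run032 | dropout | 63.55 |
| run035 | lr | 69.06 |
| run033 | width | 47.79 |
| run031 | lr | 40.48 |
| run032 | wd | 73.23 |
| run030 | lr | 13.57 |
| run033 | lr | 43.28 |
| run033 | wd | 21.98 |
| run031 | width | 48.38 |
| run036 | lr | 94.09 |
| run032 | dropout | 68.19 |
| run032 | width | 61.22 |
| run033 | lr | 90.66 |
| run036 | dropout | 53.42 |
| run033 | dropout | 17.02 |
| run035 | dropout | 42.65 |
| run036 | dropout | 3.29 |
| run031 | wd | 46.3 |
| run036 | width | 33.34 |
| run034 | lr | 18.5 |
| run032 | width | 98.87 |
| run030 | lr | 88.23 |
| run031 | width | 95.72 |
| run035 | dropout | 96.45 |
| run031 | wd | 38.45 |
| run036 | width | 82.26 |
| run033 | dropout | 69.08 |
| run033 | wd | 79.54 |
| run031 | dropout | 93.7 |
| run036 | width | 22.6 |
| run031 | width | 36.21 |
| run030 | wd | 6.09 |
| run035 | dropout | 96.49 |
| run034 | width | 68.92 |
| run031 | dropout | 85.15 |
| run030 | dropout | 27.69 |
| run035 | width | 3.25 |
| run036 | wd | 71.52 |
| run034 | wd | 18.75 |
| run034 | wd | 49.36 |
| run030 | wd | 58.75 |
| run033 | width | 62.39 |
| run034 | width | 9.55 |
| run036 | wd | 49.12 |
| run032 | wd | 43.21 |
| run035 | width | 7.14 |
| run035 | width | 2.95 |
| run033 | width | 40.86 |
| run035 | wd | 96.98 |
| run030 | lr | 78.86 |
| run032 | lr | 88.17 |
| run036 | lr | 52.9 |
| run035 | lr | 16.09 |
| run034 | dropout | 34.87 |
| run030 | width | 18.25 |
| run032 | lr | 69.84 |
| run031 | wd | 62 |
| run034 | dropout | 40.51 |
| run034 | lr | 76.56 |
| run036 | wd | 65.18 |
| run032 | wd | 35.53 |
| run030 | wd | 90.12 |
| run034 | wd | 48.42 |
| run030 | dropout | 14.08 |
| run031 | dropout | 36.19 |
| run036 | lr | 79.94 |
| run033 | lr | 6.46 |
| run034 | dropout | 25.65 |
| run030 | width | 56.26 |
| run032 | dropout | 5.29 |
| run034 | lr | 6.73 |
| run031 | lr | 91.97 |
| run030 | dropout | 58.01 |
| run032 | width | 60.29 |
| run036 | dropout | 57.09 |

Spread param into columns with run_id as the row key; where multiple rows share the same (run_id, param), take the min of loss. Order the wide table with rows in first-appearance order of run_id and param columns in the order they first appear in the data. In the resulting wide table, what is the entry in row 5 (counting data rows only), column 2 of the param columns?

With rows in first-appearance order of run_id, row 5 is run_id=run033. param columns in first-appearance order: lr, wd, width, dropout; column 2 is wd.
Long rows with run_id=run033, param=wd: min(64.79, 21.98, 79.54) = 21.98.

21.98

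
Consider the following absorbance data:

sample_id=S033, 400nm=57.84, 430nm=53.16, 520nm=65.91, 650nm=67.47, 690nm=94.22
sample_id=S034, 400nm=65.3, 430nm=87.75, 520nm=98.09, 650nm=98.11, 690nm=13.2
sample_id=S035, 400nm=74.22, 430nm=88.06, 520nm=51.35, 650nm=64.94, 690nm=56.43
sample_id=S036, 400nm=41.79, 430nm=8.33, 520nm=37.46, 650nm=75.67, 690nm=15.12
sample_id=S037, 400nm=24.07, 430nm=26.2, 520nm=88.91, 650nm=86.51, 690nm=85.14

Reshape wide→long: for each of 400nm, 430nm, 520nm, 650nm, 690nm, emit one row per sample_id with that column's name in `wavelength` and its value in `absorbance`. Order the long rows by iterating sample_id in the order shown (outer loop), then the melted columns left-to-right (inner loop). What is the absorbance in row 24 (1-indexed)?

25 rows total (5 × 5). Row 24: index ⌊(24-1)/5⌋ = 4 into sample_id → S037; (24-1) mod 5 = 3 into the melted columns → 650nm.
So row 24 is (S037, 650nm, 86.51); absorbance = 86.51.

86.51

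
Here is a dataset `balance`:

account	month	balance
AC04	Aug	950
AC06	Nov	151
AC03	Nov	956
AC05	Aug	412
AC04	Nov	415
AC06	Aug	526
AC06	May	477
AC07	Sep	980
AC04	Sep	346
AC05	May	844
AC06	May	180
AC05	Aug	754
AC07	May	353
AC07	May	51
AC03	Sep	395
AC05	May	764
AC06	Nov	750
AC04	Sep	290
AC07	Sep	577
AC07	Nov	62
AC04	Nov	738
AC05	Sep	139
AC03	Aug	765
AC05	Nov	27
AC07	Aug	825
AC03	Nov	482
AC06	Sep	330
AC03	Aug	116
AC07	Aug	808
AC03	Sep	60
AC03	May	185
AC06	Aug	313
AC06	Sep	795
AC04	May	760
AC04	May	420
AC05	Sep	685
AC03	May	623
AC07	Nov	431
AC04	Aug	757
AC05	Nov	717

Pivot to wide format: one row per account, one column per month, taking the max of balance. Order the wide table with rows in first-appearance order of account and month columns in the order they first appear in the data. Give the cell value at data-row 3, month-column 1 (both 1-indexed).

With rows in first-appearance order of account, row 3 is account=AC03. month columns in first-appearance order: Aug, Nov, May, Sep; column 1 is Aug.
Long rows with account=AC03, month=Aug: max(765, 116) = 765.

765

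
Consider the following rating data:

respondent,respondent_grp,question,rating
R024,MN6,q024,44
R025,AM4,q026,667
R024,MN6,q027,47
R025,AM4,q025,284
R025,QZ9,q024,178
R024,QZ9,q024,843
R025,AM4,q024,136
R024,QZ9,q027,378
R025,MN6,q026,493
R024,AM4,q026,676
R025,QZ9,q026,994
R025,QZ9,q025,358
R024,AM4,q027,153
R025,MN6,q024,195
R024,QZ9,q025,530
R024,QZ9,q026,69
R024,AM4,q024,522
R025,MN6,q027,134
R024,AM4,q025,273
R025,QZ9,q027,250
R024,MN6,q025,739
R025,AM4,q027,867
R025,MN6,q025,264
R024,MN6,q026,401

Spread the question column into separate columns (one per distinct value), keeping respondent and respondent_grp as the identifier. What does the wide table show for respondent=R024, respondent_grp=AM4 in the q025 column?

Wide layout: rows indexed by respondent and respondent_grp, columns are the 4 distinct question values (q024, q026, q027, q025).
Cell (respondent=R024, respondent_grp=AM4, question=q025) draws from the long row where respondent=R024, respondent_grp=AM4 and question=q025, which has rating=273.

273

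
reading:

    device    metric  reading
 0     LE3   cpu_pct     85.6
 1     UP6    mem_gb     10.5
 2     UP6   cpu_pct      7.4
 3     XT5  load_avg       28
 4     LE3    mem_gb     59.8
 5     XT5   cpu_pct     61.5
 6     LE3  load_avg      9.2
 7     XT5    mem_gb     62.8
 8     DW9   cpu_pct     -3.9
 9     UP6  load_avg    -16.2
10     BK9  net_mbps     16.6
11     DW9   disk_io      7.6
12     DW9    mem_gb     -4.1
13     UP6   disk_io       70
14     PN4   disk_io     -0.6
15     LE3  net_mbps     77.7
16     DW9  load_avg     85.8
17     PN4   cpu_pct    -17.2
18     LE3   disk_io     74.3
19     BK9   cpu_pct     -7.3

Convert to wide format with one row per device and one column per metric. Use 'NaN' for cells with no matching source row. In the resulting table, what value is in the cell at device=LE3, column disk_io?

74.3

The long row with device=LE3, metric=disk_io has reading=74.3.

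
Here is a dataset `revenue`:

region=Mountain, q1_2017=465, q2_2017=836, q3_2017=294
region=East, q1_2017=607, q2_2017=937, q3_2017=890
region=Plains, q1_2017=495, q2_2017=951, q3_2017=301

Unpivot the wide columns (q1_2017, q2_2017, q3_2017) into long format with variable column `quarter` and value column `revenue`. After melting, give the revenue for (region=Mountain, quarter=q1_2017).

465

Unpivoting turns each (region, wide-column) pair into one long row.
The wide cell at row Mountain, column q1_2017 holds 465, so the long row (Mountain, q1_2017) has revenue=465.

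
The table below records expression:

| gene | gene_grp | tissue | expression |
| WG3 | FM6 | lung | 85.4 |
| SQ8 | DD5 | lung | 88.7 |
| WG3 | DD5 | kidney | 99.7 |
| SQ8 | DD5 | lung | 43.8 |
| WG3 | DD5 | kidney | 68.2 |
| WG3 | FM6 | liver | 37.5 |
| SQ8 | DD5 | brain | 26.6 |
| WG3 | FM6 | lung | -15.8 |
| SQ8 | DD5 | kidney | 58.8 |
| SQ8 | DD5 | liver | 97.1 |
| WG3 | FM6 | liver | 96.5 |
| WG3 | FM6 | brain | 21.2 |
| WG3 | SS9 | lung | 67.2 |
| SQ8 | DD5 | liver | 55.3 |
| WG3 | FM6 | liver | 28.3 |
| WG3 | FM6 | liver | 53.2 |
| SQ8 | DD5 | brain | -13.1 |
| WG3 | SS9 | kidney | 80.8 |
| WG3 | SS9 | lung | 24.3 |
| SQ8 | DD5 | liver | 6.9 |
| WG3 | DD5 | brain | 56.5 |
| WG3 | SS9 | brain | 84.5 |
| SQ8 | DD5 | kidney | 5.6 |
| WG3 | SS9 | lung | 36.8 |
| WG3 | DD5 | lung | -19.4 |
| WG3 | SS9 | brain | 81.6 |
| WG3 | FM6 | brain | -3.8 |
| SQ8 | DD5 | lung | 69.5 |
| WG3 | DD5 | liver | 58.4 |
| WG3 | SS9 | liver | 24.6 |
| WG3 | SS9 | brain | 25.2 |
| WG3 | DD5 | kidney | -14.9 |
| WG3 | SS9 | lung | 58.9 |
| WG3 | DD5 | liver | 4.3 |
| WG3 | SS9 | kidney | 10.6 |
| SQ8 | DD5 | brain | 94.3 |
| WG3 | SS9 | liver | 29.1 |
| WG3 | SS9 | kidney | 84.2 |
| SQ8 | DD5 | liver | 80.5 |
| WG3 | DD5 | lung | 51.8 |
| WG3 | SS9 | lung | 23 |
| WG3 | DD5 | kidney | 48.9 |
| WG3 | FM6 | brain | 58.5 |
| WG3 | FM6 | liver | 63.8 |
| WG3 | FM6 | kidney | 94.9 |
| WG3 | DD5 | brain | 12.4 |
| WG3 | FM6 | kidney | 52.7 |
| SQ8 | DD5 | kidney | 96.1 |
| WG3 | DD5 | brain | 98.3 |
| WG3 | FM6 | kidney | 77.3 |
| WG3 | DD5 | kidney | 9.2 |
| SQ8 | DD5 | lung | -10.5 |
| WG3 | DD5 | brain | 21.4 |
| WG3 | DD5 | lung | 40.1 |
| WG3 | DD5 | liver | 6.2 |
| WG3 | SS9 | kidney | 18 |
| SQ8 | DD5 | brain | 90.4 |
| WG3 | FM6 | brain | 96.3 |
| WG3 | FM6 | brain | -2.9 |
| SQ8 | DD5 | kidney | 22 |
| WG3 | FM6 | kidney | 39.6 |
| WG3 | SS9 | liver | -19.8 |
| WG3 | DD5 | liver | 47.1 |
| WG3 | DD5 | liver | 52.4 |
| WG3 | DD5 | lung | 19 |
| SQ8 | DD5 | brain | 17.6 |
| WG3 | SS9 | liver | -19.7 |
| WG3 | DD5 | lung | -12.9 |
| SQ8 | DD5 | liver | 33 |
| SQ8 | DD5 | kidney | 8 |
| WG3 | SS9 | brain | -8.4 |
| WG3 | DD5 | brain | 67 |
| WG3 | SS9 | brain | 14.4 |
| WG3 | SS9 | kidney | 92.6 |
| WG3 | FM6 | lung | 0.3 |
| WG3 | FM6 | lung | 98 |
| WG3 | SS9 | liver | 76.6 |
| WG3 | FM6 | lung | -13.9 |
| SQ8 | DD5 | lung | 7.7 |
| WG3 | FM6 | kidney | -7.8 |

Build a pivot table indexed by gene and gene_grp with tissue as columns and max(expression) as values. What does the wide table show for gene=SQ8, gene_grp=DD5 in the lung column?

Rows with gene=SQ8, gene_grp=DD5 and tissue=lung: expression values are 88.7, 43.8, 69.5, -10.5, 7.7.
max(88.7, 43.8, 69.5, -10.5, 7.7) = 88.7.

88.7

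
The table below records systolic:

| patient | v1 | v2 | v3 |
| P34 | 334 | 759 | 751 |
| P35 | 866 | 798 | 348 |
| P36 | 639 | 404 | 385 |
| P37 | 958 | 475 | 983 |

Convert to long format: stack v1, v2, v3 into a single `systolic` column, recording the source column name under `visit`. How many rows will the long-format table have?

4 patient values × 3 melted columns = 12 rows.

12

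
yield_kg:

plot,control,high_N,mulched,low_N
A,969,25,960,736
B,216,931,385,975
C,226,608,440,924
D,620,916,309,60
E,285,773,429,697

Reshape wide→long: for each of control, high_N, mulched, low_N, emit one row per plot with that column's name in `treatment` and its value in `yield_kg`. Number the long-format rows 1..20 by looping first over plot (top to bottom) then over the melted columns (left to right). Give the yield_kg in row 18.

773

20 rows total (5 × 4). Row 18: index ⌊(18-1)/4⌋ = 4 into plot → E; (18-1) mod 4 = 1 into the melted columns → high_N.
So row 18 is (E, high_N, 773); yield_kg = 773.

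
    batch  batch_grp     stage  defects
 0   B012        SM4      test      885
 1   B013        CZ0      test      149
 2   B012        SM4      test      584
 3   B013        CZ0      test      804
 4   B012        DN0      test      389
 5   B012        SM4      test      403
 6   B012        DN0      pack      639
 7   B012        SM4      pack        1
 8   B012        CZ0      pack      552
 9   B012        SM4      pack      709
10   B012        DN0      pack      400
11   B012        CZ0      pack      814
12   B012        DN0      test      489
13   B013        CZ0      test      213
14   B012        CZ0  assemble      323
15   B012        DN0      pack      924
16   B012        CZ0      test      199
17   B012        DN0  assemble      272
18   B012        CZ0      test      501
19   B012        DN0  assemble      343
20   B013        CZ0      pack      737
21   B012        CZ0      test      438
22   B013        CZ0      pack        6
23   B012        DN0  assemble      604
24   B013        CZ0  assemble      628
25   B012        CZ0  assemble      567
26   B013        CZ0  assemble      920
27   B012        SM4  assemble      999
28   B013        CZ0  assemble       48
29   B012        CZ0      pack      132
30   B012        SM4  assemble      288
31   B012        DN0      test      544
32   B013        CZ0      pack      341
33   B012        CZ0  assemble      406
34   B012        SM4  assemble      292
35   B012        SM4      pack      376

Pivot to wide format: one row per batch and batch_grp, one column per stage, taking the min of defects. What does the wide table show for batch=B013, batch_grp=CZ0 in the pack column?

Rows with batch=B013, batch_grp=CZ0 and stage=pack: defects values are 737, 6, 341.
min(737, 6, 341) = 6.

6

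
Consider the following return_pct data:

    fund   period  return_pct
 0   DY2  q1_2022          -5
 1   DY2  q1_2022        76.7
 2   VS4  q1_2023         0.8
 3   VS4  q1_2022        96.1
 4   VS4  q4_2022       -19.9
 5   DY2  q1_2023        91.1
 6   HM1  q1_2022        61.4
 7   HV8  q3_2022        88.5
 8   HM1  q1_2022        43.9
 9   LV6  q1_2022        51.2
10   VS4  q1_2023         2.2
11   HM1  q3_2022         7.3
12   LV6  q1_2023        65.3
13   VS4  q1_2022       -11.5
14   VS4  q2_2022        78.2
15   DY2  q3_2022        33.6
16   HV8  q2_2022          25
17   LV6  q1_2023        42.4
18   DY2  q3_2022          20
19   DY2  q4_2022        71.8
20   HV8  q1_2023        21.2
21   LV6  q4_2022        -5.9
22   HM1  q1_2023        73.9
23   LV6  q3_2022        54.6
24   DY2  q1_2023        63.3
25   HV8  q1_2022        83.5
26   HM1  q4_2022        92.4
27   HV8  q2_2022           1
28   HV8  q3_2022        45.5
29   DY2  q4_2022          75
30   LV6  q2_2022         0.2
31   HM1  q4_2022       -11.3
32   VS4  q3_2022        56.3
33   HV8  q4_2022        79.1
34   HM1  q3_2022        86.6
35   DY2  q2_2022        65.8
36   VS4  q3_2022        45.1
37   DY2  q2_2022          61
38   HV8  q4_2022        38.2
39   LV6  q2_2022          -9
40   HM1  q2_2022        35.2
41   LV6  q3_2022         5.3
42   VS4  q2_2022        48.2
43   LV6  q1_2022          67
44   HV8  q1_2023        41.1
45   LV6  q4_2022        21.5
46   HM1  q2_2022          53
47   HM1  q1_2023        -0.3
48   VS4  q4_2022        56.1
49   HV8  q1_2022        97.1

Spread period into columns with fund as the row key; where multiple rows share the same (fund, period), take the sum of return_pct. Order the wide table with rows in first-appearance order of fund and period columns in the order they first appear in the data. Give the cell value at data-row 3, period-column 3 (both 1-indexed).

With rows in first-appearance order of fund, row 3 is fund=HM1. period columns in first-appearance order: q1_2022, q1_2023, q4_2022, q3_2022, q2_2022; column 3 is q4_2022.
Long rows with fund=HM1, period=q4_2022: 92.4 + -11.3 = 81.1.

81.1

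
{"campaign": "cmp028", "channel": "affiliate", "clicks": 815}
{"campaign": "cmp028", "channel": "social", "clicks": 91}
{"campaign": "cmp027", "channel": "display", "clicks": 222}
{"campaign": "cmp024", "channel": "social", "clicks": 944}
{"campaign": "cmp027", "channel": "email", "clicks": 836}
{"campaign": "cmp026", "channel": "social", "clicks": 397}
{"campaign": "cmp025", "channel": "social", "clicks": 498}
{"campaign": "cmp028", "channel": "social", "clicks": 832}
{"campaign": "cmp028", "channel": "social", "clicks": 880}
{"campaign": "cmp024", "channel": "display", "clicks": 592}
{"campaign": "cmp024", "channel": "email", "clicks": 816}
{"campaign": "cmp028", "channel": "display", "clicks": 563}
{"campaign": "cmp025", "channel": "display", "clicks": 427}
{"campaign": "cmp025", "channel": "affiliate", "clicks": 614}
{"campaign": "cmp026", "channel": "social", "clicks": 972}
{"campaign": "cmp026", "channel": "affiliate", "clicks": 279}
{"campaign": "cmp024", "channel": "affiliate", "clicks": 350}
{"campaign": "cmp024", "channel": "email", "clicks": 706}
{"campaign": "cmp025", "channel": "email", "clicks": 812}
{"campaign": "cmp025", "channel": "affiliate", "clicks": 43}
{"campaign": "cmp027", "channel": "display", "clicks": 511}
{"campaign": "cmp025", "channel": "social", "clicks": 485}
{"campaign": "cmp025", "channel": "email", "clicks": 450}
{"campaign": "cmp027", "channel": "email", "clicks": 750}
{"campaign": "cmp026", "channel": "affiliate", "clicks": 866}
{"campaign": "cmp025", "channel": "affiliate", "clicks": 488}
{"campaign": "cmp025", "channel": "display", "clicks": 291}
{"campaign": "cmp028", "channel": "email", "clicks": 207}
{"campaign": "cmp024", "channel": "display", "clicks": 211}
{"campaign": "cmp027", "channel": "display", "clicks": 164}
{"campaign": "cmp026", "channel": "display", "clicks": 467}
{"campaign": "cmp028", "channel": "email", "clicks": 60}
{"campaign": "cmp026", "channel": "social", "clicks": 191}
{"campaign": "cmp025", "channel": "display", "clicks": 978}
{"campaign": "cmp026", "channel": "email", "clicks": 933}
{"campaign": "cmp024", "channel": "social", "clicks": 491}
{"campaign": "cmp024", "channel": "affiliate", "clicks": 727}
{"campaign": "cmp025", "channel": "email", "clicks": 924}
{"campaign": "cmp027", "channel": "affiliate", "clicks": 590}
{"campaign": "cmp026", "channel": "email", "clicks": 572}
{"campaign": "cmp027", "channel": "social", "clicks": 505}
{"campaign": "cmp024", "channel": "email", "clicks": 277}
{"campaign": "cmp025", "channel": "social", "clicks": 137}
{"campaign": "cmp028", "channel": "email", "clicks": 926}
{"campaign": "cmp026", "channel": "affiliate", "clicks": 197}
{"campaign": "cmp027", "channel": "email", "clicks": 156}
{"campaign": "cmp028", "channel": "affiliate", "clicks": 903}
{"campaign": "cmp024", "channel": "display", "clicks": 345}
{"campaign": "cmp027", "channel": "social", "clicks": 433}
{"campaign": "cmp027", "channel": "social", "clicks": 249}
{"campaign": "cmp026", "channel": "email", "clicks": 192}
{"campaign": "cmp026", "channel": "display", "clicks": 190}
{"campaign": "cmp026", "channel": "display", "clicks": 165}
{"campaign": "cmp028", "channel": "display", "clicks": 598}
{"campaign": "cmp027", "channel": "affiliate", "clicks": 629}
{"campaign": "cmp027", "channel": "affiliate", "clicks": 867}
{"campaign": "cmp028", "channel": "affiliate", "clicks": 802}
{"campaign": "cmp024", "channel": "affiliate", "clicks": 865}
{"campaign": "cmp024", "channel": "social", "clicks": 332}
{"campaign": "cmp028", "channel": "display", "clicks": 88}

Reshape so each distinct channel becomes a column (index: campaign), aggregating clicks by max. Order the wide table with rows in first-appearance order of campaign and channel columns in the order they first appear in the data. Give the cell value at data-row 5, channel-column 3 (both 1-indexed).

With rows in first-appearance order of campaign, row 5 is campaign=cmp025. channel columns in first-appearance order: affiliate, social, display, email; column 3 is display.
Long rows with campaign=cmp025, channel=display: max(427, 291, 978) = 978.

978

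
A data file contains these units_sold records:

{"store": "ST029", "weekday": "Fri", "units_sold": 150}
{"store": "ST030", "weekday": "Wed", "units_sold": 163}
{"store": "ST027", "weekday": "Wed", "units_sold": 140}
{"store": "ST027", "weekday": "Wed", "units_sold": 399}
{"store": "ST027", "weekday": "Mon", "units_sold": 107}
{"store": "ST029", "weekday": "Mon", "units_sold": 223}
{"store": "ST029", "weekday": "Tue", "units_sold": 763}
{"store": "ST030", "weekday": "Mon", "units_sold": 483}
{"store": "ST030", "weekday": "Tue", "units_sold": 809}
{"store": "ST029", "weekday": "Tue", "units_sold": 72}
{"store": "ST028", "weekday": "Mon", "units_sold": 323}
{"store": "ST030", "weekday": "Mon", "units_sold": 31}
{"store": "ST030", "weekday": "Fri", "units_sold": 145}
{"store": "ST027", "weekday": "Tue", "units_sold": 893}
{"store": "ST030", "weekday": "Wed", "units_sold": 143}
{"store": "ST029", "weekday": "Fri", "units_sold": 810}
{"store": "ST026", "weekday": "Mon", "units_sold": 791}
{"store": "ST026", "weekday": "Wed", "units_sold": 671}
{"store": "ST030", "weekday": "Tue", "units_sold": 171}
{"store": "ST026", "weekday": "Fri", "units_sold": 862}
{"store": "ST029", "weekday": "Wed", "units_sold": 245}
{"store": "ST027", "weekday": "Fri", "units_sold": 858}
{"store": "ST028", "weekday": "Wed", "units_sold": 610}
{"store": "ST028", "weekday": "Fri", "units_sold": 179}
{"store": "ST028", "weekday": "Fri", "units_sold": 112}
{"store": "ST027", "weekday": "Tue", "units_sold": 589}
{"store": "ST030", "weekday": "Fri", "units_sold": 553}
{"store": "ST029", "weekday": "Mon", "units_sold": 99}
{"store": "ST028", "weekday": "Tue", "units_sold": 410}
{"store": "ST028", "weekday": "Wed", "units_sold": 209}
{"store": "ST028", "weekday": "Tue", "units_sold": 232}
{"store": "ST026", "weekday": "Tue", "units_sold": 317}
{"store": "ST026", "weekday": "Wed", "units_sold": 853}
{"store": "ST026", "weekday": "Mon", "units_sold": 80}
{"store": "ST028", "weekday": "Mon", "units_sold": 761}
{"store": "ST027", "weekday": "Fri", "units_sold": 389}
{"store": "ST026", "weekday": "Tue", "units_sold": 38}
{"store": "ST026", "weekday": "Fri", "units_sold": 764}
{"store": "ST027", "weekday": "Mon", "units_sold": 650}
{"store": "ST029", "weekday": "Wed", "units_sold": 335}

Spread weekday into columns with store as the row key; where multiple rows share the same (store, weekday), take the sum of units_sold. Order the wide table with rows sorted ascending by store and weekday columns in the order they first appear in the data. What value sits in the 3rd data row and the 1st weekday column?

With rows sorted ascending by store, row 3 is store=ST028. weekday columns in first-appearance order: Fri, Wed, Mon, Tue; column 1 is Fri.
Long rows with store=ST028, weekday=Fri: 179 + 112 = 291.

291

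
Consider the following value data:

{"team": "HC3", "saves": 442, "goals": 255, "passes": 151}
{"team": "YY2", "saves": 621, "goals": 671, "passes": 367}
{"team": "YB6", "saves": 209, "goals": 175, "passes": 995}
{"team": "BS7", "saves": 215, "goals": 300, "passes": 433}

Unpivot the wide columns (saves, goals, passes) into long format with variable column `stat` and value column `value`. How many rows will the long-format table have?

12

4 team values × 3 melted columns = 12 rows.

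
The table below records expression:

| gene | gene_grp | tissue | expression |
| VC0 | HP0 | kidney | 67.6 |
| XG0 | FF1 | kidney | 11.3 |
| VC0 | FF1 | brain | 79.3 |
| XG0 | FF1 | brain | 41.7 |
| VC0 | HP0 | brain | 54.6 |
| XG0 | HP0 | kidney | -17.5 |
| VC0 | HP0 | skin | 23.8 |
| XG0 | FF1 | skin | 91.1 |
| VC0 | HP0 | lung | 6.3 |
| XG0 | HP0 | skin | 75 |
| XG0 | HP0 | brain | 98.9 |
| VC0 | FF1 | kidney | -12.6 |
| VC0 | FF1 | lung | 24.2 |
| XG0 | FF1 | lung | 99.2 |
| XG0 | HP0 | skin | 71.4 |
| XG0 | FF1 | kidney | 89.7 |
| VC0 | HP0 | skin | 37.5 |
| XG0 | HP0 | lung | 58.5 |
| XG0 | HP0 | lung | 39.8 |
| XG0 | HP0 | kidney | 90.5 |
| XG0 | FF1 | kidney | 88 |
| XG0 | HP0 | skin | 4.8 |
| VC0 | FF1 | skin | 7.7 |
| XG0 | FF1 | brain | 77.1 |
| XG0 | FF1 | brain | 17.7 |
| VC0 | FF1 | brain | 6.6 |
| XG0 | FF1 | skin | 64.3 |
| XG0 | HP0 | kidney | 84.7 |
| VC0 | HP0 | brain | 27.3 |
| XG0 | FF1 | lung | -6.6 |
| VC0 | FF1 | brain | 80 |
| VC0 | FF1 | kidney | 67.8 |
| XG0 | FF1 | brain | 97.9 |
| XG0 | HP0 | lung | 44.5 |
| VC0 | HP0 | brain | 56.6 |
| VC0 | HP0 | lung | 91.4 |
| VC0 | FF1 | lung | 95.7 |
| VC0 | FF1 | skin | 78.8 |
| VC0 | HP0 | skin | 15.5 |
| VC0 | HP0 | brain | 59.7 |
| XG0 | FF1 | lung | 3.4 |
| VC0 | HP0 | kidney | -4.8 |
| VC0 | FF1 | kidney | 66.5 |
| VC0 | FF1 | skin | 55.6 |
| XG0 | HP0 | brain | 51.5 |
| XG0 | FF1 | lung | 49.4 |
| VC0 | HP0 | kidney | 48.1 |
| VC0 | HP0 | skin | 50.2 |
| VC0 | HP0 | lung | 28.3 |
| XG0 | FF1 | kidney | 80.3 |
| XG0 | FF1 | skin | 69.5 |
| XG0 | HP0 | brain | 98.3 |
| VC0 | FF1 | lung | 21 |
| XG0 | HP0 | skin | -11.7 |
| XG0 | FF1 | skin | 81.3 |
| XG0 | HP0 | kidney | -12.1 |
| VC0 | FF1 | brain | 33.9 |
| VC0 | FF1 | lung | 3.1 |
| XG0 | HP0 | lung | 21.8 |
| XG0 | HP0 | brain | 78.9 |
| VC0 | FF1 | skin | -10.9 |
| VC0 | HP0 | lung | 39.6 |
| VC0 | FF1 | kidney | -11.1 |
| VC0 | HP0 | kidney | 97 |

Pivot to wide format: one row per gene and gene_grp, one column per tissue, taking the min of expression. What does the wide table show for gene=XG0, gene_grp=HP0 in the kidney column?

Rows with gene=XG0, gene_grp=HP0 and tissue=kidney: expression values are -17.5, 90.5, 84.7, -12.1.
min(-17.5, 90.5, 84.7, -12.1) = -17.5.

-17.5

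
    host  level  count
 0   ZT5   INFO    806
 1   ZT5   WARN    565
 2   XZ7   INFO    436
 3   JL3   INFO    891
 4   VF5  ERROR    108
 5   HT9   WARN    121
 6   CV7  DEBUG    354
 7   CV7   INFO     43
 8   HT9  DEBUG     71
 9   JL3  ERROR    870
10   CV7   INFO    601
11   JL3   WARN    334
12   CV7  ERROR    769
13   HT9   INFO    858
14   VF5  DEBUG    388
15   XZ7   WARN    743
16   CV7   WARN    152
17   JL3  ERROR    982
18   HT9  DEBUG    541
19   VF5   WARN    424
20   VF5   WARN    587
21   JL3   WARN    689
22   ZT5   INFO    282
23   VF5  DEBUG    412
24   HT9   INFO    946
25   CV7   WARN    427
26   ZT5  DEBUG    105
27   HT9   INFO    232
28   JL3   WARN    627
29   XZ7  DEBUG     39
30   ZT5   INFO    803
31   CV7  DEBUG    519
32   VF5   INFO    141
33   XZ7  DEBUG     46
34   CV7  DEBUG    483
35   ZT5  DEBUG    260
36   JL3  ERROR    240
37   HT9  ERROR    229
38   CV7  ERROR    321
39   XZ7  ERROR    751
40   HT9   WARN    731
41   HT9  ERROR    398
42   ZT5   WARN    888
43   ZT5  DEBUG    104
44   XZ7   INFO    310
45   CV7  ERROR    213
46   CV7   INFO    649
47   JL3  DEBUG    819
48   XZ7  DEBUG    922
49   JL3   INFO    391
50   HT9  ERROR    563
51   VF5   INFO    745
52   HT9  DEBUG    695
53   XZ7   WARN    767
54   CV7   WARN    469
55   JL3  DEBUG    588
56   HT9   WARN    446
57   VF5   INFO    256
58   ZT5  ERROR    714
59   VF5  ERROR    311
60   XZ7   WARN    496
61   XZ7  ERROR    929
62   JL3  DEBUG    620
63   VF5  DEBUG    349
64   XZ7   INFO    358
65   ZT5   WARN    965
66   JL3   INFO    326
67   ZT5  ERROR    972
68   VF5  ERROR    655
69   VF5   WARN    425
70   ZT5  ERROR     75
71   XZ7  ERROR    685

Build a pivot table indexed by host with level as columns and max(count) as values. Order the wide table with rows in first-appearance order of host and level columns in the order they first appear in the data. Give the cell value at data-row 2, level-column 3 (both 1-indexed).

With rows in first-appearance order of host, row 2 is host=XZ7. level columns in first-appearance order: INFO, WARN, ERROR, DEBUG; column 3 is ERROR.
Long rows with host=XZ7, level=ERROR: max(751, 929, 685) = 929.

929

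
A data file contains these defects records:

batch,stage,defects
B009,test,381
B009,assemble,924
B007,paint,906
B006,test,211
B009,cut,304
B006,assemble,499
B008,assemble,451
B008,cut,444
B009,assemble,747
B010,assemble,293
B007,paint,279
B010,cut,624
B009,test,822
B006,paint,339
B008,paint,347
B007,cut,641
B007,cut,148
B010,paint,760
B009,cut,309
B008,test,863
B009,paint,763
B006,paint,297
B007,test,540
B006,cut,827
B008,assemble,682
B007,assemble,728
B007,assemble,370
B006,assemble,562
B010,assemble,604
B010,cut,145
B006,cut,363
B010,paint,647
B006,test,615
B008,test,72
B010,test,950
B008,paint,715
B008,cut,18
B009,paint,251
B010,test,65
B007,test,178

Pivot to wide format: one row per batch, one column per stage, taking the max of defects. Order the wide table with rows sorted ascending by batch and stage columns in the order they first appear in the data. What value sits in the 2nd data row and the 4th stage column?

641

With rows sorted ascending by batch, row 2 is batch=B007. stage columns in first-appearance order: test, assemble, paint, cut; column 4 is cut.
Long rows with batch=B007, stage=cut: max(641, 148) = 641.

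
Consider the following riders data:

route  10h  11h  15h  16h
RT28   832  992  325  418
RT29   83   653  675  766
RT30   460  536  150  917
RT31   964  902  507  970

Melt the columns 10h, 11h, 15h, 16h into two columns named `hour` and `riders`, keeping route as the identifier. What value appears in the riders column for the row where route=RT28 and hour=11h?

Unpivoting turns each (route, wide-column) pair into one long row.
The wide cell at row RT28, column 11h holds 992, so the long row (RT28, 11h) has riders=992.

992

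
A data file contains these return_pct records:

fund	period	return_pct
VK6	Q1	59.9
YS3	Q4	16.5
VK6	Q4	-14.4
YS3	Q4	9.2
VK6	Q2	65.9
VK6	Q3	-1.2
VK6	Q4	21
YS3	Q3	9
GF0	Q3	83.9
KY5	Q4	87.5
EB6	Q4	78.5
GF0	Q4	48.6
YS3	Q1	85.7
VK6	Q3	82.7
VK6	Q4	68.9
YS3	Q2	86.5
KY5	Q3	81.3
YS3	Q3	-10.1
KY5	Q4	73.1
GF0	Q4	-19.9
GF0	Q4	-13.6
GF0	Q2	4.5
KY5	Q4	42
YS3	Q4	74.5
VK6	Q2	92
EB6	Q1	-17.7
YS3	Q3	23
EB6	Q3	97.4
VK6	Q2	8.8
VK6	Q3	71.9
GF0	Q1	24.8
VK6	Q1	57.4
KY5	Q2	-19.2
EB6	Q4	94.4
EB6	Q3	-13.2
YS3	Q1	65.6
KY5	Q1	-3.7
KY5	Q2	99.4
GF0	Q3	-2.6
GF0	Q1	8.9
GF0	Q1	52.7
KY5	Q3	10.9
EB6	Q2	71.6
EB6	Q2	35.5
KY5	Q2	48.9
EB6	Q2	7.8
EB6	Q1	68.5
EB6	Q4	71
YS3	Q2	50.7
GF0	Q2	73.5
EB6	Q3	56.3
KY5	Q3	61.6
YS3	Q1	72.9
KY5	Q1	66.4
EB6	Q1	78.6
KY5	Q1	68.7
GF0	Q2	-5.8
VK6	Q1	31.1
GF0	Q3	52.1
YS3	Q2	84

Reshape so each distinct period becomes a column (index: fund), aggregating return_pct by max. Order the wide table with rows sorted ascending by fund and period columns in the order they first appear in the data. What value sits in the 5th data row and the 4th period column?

23

With rows sorted ascending by fund, row 5 is fund=YS3. period columns in first-appearance order: Q1, Q4, Q2, Q3; column 4 is Q3.
Long rows with fund=YS3, period=Q3: max(9, -10.1, 23) = 23.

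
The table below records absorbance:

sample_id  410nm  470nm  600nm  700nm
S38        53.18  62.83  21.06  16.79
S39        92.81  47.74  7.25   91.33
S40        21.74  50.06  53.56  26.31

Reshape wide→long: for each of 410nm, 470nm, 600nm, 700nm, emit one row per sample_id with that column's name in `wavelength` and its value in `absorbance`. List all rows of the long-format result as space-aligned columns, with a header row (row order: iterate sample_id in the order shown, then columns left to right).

Each (sample_id, column) pair becomes one row: 3 × 4 = 12 rows.
For example, (S38, 410nm) → absorbance=53.18.

sample_id  wavelength  absorbance
S38        410nm       53.18     
S38        470nm       62.83     
S38        600nm       21.06     
S38        700nm       16.79     
S39        410nm       92.81     
S39        470nm       47.74     
S39        600nm       7.25      
S39        700nm       91.33     
S40        410nm       21.74     
S40        470nm       50.06     
S40        600nm       53.56     
S40        700nm       26.31     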